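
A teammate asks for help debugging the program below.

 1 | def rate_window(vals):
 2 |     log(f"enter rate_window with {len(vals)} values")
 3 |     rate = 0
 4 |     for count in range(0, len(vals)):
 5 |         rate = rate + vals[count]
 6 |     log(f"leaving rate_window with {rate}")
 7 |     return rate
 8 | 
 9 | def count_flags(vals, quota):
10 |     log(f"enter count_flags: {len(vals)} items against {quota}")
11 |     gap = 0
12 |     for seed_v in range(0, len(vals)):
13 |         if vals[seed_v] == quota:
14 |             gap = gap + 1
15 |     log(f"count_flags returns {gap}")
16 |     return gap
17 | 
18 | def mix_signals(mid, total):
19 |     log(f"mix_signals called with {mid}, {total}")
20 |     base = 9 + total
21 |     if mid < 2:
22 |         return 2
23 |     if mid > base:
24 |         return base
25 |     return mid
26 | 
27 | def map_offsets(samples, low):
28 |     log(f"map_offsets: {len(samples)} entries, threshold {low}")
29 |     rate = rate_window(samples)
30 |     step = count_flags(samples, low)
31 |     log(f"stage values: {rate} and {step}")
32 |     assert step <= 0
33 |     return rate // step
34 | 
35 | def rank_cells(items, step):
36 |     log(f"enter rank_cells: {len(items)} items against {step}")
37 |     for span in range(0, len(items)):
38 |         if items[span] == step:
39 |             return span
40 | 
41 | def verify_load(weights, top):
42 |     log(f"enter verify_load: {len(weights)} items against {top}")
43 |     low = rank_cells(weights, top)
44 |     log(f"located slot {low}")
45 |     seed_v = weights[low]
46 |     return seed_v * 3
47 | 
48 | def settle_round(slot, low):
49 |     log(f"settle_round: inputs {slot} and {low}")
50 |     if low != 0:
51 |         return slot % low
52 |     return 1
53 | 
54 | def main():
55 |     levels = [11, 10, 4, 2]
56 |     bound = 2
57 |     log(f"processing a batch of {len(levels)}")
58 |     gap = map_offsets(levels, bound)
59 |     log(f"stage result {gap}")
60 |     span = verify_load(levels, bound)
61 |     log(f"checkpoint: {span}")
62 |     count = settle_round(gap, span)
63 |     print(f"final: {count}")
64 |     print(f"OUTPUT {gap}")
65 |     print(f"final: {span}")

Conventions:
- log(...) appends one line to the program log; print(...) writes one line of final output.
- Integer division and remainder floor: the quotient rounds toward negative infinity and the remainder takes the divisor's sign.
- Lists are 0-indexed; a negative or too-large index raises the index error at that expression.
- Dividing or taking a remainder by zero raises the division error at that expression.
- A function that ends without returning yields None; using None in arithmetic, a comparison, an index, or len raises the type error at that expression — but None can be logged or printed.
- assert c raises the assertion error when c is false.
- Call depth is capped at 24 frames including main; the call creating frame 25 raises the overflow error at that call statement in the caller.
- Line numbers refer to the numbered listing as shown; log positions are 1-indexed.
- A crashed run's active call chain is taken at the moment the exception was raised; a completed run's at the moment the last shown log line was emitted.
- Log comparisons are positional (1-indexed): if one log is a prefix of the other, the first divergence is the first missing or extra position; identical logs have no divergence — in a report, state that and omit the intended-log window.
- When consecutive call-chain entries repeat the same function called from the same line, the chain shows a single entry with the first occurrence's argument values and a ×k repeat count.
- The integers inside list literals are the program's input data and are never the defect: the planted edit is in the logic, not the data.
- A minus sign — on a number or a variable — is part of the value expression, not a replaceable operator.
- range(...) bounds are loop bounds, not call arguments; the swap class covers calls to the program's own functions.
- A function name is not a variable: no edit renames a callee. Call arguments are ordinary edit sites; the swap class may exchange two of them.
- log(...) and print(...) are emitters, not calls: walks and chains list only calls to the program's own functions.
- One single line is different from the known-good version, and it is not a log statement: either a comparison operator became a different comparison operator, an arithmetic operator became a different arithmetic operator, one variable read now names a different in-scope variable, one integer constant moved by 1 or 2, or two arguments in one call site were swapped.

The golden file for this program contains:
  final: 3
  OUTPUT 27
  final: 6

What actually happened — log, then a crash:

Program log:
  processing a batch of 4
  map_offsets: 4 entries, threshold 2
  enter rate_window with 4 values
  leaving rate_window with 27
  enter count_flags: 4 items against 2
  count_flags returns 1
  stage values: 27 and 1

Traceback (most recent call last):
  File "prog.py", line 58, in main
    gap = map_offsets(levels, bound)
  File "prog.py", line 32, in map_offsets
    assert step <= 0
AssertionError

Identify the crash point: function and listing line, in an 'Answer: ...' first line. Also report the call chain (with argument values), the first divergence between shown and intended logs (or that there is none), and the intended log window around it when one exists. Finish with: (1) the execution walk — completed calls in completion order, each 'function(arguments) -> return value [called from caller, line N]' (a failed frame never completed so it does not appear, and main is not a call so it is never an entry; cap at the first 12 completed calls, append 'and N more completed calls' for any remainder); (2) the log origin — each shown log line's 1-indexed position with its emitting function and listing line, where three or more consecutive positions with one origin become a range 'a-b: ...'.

Answer: the error was raised in map_offsets, line 32.
Key observation: The log ends early — 7 lines, where the working version next logs 'stage result 27'.
Call chain: main -> map_offsets([11, 10, 4, 2], 2) (called at line 58).
First divergence: position 8; the shown log stops at 7 lines while the working version next logs 'stage result 27'.
Intended log window:
  6: count_flags returns 1
  7: stage values: 27 and 1
  8: stage result 27
  9: enter verify_load: 4 items against 2
Execution walk:
  rate_window([11, 10, 4, 2]) -> 27  [called from map_offsets, line 29]
  count_flags([11, 10, 4, 2], 2) -> 1  [called from map_offsets, line 30]
Origin of each log line:
  1 — main, line 57
  2 — map_offsets, line 28
  3 — rate_window, line 2
  4 — rate_window, line 6
  5 — count_flags, line 10
  6 — count_flags, line 15
  7 — map_offsets, line 31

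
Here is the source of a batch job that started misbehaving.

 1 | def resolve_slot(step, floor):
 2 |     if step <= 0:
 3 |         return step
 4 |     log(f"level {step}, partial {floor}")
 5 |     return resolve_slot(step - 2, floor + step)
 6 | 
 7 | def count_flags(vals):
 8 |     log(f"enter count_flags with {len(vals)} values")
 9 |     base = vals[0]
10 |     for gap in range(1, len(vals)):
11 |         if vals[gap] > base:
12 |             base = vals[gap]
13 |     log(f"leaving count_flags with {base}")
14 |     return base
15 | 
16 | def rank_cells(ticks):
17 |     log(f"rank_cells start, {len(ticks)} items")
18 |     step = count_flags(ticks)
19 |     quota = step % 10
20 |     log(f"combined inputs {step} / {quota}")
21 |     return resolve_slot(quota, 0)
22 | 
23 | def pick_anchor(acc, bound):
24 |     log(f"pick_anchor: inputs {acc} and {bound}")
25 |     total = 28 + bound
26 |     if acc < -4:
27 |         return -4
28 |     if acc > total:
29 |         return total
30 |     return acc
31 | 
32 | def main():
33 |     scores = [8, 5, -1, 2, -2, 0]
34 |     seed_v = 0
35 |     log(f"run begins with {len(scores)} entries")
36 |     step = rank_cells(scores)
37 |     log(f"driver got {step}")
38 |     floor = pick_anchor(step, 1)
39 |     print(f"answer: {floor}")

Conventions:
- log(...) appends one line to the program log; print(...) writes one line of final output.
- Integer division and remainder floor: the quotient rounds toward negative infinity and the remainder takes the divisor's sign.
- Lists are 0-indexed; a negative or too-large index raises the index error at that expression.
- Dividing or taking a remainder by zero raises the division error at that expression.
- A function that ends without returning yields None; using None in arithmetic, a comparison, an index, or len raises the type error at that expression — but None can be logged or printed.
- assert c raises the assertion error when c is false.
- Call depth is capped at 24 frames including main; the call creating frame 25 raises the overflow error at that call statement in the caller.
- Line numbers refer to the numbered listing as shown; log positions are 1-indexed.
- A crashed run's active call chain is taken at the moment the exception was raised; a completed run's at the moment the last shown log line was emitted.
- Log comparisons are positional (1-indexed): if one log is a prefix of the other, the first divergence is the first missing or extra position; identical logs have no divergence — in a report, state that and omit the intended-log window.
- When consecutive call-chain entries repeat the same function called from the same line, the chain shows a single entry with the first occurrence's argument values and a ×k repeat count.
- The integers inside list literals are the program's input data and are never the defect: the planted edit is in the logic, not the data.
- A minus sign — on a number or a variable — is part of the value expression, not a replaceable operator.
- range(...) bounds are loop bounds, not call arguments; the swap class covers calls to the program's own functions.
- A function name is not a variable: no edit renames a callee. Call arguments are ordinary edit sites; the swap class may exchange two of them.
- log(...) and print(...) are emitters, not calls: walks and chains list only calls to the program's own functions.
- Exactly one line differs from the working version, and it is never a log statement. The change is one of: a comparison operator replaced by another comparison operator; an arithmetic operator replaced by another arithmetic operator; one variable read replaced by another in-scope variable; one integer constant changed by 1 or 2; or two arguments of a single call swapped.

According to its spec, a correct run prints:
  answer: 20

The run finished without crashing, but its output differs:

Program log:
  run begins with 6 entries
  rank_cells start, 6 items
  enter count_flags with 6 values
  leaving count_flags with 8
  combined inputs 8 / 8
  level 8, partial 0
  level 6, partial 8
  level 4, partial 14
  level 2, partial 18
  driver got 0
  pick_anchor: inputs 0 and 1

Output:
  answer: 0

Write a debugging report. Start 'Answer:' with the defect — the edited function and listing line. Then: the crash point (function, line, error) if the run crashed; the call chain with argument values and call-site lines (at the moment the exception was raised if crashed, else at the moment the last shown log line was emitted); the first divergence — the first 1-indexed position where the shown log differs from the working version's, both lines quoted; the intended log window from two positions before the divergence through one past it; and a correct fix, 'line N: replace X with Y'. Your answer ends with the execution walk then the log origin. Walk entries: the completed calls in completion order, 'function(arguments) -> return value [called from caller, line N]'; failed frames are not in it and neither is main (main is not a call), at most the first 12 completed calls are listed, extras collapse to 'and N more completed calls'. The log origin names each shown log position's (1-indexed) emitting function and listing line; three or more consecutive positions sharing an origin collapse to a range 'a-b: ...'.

Answer: the defect is in resolve_slot at line 3.
Core observation: Log line 10 is where behavior first shows: 'driver got 0' appears instead of 'driver got 20'.
Call chain: main -> pick_anchor(0, 1) (called at line 38).
First divergence: position 10; shown 'driver got 0' vs intended 'driver got 20'.
Intended log window:
  8: level 4, partial 14
  9: level 2, partial 18
  10: driver got 20
  11: pick_anchor: inputs 20 and 1
Execution walk:
  count_flags([8, 5, -1, 2, -2, 0]) -> 8  [called from rank_cells, line 18]
  resolve_slot(0, 20) -> 0  [called from resolve_slot, line 5]
  resolve_slot(2, 18) -> 0  [called from resolve_slot, line 5]
  resolve_slot(4, 14) -> 0  [called from resolve_slot, line 5]
  resolve_slot(6, 8) -> 0  [called from resolve_slot, line 5]
  resolve_slot(8, 0) -> 0  [called from rank_cells, line 21]
  rank_cells([8, 5, -1, 2, -2, 0]) -> 0  [called from main, line 36]
  pick_anchor(0, 1) -> 0  [called from main, line 38]
Log line origins:
  1: logged in main at line 35
  2: logged in rank_cells at line 17
  3: logged in count_flags at line 8
  4: logged in count_flags at line 13
  5: logged in rank_cells at line 20
  6-9: logged in resolve_slot at line 4
  10: logged in main at line 37
  11: logged in pick_anchor at line 24
A correct fix: line 3: replace `step` with `floor`.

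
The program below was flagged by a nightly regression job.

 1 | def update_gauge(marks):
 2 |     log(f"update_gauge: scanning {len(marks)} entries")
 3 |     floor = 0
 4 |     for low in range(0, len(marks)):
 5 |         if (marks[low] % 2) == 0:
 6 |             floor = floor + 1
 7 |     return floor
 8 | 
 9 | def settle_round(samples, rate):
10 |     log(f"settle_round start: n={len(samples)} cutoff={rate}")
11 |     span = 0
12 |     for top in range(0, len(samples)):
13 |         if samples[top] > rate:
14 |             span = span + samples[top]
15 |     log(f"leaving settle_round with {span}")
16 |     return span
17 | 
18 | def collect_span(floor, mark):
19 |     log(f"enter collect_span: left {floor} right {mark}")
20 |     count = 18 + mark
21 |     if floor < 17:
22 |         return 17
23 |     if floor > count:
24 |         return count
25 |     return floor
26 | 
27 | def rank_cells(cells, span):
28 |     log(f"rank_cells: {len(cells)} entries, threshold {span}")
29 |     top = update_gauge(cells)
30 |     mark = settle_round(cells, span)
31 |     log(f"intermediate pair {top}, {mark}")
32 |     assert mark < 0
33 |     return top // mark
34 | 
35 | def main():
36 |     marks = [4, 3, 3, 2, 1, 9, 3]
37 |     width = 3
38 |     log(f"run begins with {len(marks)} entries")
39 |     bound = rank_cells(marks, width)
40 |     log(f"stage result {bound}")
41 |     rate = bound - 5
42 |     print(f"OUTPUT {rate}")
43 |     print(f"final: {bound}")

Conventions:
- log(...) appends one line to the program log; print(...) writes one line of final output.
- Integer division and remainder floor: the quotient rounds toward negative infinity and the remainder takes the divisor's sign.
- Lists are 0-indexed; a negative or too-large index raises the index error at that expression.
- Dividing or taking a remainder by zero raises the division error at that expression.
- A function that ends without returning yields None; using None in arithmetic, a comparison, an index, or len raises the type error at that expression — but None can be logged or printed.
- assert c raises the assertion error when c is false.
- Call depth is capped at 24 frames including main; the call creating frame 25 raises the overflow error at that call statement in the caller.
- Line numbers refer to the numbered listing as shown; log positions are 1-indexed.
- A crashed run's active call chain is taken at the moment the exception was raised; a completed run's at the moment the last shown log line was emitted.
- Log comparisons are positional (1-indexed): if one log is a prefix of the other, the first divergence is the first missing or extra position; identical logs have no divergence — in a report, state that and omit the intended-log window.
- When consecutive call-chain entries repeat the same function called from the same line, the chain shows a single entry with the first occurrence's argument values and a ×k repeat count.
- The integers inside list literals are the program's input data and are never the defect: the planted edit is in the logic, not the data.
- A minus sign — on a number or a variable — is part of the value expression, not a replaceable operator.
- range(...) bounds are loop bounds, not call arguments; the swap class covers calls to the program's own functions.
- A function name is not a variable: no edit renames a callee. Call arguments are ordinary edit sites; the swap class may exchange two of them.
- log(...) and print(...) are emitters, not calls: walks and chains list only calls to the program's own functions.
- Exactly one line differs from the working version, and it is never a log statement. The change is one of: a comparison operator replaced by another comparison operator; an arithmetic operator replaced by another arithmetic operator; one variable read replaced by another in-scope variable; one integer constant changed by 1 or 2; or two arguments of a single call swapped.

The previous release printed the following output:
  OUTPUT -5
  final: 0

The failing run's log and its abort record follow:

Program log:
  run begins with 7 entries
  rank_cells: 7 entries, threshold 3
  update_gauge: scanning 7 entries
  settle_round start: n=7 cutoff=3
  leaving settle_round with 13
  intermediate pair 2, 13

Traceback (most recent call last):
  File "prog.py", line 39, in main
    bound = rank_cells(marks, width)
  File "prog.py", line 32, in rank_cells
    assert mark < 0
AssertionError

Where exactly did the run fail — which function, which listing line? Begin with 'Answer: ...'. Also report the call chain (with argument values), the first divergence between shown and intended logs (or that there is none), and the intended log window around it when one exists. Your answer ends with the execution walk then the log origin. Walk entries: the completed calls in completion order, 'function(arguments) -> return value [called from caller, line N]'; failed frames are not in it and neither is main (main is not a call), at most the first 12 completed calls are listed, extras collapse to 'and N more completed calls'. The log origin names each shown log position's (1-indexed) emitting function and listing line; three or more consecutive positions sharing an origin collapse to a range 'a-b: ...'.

Answer: the error was raised in rank_cells, line 32.
Key fact: Only 6 log lines were emitted before the run died; the intended continuation was 'stage result 0'.
Call chain: main -> rank_cells([4, 3, 3, 2, 1, 9, 3], 3) (called at line 39).
First divergence: position 7 — after 6 matching lines the faulty run goes silent; intended next line 'stage result 0'.
Intended log window:
  5: leaving settle_round with 13
  6: intermediate pair 2, 13
  7: stage result 0
Execution walk:
  update_gauge([4, 3, 3, 2, 1, 9, 3]) -> 2  [called from rank_cells, line 29]
  settle_round([4, 3, 3, 2, 1, 9, 3], 3) -> 13  [called from rank_cells, line 30]
Origin of each log line:
  1: logged in main at line 38
  2: logged in rank_cells at line 28
  3: logged in update_gauge at line 2
  4: logged in settle_round at line 10
  5: logged in settle_round at line 15
  6: logged in rank_cells at line 31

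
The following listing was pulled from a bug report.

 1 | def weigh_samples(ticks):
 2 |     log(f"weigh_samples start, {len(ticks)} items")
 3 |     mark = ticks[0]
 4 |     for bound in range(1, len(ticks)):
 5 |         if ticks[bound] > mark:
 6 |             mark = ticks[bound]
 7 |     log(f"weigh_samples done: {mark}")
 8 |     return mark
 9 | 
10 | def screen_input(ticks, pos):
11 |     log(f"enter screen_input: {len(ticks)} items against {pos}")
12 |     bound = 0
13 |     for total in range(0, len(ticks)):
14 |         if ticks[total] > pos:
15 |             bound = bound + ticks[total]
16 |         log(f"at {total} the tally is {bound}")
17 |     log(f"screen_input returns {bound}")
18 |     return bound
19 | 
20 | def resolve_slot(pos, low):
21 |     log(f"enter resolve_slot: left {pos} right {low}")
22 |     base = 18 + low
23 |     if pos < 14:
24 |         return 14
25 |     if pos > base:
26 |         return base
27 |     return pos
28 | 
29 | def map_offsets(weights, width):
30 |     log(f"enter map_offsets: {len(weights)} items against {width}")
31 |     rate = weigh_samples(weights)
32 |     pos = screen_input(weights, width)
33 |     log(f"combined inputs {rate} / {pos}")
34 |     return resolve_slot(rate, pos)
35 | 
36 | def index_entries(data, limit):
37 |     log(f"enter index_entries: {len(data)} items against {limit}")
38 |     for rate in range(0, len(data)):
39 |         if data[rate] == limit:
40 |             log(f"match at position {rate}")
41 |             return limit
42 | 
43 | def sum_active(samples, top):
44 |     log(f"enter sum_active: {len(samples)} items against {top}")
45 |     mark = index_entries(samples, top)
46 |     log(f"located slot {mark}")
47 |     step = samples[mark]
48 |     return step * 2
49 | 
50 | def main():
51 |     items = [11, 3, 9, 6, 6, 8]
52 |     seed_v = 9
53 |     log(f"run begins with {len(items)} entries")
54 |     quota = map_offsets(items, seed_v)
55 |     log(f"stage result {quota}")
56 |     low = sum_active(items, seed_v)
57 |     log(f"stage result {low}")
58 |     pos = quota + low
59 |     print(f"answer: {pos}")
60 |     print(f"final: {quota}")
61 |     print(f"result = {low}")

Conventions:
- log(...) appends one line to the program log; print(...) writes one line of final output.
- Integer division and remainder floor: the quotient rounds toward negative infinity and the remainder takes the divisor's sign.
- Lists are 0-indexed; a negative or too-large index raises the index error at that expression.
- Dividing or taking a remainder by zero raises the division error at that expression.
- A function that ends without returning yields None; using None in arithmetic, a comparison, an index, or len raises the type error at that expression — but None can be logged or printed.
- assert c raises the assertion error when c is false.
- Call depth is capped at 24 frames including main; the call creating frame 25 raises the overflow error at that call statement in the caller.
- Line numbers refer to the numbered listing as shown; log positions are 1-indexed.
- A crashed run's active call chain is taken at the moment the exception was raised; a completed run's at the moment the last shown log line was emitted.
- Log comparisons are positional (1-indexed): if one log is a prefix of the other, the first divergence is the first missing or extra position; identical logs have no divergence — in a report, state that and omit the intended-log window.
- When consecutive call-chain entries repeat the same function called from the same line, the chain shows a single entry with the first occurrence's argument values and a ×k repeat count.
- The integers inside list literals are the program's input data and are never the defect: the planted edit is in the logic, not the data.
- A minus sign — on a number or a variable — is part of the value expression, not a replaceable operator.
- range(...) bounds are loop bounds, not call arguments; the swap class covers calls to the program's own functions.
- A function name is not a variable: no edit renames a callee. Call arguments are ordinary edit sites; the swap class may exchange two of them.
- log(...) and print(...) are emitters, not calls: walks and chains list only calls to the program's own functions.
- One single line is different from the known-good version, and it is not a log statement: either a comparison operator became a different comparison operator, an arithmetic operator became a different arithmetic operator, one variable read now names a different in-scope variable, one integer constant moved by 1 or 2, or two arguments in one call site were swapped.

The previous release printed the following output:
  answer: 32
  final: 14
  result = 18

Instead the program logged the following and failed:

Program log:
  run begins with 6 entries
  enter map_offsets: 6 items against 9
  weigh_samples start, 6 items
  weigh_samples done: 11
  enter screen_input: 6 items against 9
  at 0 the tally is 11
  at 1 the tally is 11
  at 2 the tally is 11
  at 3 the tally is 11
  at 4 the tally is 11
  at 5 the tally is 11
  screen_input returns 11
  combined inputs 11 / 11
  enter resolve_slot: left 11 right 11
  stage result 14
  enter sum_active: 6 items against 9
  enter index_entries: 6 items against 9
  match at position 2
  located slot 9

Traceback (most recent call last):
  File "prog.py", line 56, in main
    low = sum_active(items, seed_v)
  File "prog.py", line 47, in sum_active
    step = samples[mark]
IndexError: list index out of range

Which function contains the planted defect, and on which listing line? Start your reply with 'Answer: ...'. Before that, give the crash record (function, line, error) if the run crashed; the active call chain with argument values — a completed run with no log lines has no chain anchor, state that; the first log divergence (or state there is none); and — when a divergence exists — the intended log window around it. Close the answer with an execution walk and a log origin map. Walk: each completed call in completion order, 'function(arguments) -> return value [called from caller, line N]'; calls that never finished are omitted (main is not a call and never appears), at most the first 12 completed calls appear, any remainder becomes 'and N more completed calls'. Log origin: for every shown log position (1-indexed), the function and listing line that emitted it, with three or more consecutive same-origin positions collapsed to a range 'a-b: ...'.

Answer: the defect is in index_entries at line 41.
The tell: At log position 19 the runs split — shown 'located slot 9', but the working version logs 'located slot 2'.
Crash: sum_active, line 47, IndexError.
Call chain: main -> sum_active([11, 3, 9, 6, 6, 8], 9) (called at line 56).
First divergence: at position 19 the run shows 'located slot 9' where the working version logs 'located slot 2'.
Intended log window:
  17: enter index_entries: 6 items against 9
  18: match at position 2
  19: located slot 2
  20: stage result 18
Execution walk:
  weigh_samples([11, 3, 9, 6, 6, 8]) -> 11  [called from map_offsets, line 31]
  screen_input([11, 3, 9, 6, 6, 8], 9) -> 11  [called from map_offsets, line 32]
  resolve_slot(11, 11) -> 14  [called from map_offsets, line 34]
  map_offsets([11, 3, 9, 6, 6, 8], 9) -> 14  [called from main, line 54]
  index_entries([11, 3, 9, 6, 6, 8], 9) -> 9  [called from sum_active, line 45]
Log origin:
  1: logged in main at line 53
  2: logged in map_offsets at line 30
  3: logged in weigh_samples at line 2
  4: logged in weigh_samples at line 7
  5: logged in screen_input at line 11
  6-11: logged in screen_input at line 16
  12: logged in screen_input at line 17
  13: logged in map_offsets at line 33
  14: logged in resolve_slot at line 21
  15: logged in main at line 55
  16: logged in sum_active at line 44
  17: logged in index_entries at line 37
  18: logged in index_entries at line 40
  19: logged in sum_active at line 46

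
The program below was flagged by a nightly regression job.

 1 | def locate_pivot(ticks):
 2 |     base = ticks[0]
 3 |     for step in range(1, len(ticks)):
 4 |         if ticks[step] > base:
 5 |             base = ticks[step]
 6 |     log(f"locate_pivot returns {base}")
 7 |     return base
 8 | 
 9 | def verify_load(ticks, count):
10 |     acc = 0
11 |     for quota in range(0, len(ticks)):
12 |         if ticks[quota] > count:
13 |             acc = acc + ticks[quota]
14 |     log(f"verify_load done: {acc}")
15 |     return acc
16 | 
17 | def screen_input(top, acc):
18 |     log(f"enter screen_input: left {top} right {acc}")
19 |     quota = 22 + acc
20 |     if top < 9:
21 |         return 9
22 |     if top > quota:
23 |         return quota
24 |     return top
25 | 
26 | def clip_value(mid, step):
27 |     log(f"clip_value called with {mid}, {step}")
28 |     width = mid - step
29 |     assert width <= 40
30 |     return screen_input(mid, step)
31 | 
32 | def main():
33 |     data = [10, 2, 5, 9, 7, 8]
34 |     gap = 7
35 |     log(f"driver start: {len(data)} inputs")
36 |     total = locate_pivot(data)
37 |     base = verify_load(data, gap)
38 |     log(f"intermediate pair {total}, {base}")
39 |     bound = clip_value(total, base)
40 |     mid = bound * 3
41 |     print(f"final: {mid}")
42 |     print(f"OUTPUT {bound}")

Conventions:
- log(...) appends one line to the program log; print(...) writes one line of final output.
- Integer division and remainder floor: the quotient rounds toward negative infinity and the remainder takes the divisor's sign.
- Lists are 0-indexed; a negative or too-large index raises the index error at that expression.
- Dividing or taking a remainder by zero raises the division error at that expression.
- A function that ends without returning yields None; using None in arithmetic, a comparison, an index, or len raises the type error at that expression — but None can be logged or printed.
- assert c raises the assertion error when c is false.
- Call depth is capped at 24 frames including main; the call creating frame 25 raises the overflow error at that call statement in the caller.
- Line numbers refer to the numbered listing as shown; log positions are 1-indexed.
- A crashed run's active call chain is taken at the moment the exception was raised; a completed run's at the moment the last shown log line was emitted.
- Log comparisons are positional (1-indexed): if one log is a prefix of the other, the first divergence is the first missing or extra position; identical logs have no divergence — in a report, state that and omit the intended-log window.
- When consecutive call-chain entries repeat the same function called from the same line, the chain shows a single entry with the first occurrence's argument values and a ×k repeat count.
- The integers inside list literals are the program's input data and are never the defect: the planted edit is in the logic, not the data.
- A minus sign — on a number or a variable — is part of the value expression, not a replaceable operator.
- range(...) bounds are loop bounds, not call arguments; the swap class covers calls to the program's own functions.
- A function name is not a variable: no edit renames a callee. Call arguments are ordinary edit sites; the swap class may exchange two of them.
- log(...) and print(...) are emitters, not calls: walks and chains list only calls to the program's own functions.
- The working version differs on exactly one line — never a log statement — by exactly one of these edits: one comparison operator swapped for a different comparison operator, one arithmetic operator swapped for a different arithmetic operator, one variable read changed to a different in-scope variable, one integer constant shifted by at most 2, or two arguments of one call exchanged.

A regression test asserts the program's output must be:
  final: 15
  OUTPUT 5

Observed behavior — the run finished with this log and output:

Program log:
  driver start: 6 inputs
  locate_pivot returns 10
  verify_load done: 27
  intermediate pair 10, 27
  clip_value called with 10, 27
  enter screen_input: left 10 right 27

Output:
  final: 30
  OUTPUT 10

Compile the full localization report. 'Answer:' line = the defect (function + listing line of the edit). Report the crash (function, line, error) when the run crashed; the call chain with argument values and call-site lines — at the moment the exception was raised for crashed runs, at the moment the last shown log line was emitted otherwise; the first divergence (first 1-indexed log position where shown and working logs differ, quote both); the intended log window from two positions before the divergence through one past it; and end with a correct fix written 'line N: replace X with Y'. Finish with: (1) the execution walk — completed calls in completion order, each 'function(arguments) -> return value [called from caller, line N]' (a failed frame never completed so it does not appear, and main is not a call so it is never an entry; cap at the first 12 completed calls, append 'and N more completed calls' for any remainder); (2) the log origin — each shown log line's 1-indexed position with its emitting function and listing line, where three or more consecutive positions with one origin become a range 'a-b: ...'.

Answer: the defect is in clip_value at line 30.
Core observation: Everything matches until log position 6, which reads 'enter screen_input: left 10 right 27' in place of 'enter screen_input: left 10 right -17'.
Call chain: main -> clip_value(10, 27) (called at line 39) -> screen_input(10, 27) (called at line 30).
First divergence: position 6 — shown 'enter screen_input: left 10 right 27', intended 'enter screen_input: left 10 right -17'.
Intended log window:
  4: intermediate pair 10, 27
  5: clip_value called with 10, 27
  6: enter screen_input: left 10 right -17
Execution walk:
  locate_pivot([10, 2, 5, 9, 7, 8]) -> 10  [called from main, line 36]
  verify_load([10, 2, 5, 9, 7, 8], 7) -> 27  [called from main, line 37]
  screen_input(10, 27) -> 10  [called from clip_value, line 30]
  clip_value(10, 27) -> 10  [called from main, line 39]
Origin of each log line:
  1: logged in main at line 35
  2: logged in locate_pivot at line 6
  3: logged in verify_load at line 14
  4: logged in main at line 38
  5: logged in clip_value at line 27
  6: logged in screen_input at line 18
A correct fix: line 30: replace `step` with `width`.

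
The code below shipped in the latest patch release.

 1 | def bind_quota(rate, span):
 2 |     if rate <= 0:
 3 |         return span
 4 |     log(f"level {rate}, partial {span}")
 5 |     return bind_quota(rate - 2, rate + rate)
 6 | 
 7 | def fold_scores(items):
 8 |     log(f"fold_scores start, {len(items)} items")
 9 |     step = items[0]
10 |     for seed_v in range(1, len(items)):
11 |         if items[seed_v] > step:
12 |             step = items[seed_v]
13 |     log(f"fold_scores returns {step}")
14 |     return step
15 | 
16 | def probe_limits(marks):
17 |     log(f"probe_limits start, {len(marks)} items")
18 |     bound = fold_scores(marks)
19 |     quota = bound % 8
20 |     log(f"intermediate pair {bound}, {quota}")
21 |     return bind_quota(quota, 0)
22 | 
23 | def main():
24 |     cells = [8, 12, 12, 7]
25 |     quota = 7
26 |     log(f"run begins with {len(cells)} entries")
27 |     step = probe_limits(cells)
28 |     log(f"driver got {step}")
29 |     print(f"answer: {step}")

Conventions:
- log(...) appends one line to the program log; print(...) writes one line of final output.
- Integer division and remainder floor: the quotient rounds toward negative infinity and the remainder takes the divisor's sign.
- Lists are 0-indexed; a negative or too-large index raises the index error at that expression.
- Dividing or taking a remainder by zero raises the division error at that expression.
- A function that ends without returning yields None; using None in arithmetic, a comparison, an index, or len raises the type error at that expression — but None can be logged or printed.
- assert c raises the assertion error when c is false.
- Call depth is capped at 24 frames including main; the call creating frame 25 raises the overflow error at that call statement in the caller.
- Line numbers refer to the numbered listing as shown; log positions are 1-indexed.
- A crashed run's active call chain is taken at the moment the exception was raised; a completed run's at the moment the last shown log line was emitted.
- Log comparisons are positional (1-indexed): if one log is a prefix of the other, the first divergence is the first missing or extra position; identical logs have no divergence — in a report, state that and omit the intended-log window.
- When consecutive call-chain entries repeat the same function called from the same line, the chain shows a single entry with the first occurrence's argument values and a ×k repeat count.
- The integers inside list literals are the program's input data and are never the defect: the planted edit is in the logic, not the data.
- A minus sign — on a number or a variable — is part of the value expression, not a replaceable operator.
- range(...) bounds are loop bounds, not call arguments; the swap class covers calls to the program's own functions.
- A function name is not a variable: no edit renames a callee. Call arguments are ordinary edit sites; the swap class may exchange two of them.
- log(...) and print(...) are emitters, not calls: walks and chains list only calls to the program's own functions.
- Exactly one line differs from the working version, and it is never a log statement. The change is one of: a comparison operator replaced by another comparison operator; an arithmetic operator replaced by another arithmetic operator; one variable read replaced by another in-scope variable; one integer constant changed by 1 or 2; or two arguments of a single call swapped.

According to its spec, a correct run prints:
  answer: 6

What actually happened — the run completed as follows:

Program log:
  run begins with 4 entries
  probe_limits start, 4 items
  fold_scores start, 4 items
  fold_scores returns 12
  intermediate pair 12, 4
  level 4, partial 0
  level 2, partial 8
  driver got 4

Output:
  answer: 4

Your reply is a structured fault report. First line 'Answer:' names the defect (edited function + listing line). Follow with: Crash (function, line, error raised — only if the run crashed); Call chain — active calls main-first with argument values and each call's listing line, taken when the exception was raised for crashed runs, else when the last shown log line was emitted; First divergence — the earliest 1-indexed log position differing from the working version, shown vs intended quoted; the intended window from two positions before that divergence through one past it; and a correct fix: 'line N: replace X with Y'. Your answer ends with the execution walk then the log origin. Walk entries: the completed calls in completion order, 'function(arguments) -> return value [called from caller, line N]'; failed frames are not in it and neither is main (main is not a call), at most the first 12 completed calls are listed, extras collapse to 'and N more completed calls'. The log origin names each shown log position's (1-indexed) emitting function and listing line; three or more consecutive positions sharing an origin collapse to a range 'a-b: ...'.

Answer: the defect is in bind_quota at line 5.
The tell: The earliest visible damage is log position 7 — 'level 2, partial 8' rather than the intended 'level 2, partial 4'.
Call chain: main.
First divergence: at position 7 the run shows 'level 2, partial 8' where the working version logs 'level 2, partial 4'.
Intended log window:
  5: intermediate pair 12, 4
  6: level 4, partial 0
  7: level 2, partial 4
  8: driver got 6
Execution walk:
  fold_scores([8, 12, 12, 7]) -> 12  [called from probe_limits, line 18]
  bind_quota(0, 4) -> 4  [called from bind_quota, line 5]
  bind_quota(2, 8) -> 4  [called from bind_quota, line 5]
  bind_quota(4, 0) -> 4  [called from probe_limits, line 21]
  probe_limits([8, 12, 12, 7]) -> 4  [called from main, line 27]
Log line origins:
  1 — main, line 26
  2 — probe_limits, line 17
  3 — fold_scores, line 8
  4 — fold_scores, line 13
  5 — probe_limits, line 20
  6 — bind_quota, line 4
  7 — bind_quota, line 4
  8 — main, line 28
A correct fix: line 5: replace `rate + rate` with `span + rate`.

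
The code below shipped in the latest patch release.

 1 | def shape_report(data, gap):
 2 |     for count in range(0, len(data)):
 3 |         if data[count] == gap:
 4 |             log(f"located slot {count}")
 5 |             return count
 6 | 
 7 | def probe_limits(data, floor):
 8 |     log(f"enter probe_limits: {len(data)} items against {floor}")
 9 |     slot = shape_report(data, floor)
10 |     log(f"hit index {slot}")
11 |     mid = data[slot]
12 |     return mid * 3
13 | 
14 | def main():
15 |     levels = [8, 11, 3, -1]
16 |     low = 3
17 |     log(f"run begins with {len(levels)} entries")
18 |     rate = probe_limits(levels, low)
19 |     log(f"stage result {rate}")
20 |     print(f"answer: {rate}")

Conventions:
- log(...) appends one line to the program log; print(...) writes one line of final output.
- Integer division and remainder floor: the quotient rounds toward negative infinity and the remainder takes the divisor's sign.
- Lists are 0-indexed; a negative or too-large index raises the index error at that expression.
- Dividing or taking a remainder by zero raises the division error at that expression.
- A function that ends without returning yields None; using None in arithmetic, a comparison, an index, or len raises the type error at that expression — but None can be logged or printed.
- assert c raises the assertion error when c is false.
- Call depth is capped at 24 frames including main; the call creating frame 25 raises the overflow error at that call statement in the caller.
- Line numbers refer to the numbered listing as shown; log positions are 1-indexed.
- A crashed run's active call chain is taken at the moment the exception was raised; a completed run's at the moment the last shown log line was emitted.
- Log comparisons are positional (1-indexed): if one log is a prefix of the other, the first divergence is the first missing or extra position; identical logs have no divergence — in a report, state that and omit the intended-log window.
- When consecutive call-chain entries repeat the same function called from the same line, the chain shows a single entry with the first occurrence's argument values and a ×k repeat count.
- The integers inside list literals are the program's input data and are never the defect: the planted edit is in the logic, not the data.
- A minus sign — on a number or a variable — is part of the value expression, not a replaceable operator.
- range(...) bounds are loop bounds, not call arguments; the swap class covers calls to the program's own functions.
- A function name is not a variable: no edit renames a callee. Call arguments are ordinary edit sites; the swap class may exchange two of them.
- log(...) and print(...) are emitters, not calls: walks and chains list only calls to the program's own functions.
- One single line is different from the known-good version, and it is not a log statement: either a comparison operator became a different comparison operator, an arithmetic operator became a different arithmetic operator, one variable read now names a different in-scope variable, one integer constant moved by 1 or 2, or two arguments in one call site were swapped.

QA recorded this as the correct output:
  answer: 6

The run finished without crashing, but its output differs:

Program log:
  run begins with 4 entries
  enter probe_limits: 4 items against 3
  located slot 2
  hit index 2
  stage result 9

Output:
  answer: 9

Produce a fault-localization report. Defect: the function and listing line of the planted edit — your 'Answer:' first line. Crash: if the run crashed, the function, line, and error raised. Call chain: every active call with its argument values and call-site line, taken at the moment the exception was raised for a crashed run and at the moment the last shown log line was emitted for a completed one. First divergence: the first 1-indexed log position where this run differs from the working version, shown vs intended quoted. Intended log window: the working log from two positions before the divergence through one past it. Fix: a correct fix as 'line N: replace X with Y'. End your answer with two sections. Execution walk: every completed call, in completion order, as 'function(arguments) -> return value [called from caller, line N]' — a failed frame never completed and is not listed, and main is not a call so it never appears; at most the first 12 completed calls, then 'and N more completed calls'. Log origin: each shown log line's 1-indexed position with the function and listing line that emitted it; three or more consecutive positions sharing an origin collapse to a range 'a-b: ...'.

Answer: the defect is in probe_limits at line 12.
Core observation: The log first diverges at position 5: the faulty run prints 'stage result 9' where the working version prints 'stage result 6'.
Call chain: main.
First divergence: position 5; shown 'stage result 9' vs intended 'stage result 6'.
Intended log window:
  3: located slot 2
  4: hit index 2
  5: stage result 6
Execution walk:
  shape_report([8, 11, 3, -1], 3) -> 2  [called from probe_limits, line 9]
  probe_limits([8, 11, 3, -1], 3) -> 9  [called from main, line 18]
Log origin:
  1: logged in main at line 17
  2: logged in probe_limits at line 8
  3: logged in shape_report at line 4
  4: logged in probe_limits at line 10
  5: logged in main at line 19
A correct fix: line 12: replace `3` with `2`.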